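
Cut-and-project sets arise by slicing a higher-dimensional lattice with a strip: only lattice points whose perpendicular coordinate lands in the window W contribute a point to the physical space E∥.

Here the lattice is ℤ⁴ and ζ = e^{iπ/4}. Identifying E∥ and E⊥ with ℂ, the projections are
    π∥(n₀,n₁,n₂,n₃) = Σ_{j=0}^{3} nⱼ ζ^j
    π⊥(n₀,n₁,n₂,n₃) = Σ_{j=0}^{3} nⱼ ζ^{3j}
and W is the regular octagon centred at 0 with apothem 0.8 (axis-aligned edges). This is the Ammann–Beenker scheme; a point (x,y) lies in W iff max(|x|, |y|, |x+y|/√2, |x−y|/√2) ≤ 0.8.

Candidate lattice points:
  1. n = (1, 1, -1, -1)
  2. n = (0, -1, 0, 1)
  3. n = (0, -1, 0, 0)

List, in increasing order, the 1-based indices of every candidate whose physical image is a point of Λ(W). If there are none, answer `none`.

With ζ = e^{iπ/4} the internal vectors are ζ^0,ζ^3,ζ^6,ζ^9.
#1 (1, 1, -1, -1): internal (-0.414214, 1.000000); octagon support 1.000000 vs apothem 0.8 → ∉ W
#2 (0, -1, 0, 1): internal (1.414214, 0.000000); octagon support 1.414214 vs apothem 0.8 → ∉ W
#3 (0, -1, 0, 0): internal (0.707107, -0.707107); octagon support 1.000000 vs apothem 0.8 → ∉ W

none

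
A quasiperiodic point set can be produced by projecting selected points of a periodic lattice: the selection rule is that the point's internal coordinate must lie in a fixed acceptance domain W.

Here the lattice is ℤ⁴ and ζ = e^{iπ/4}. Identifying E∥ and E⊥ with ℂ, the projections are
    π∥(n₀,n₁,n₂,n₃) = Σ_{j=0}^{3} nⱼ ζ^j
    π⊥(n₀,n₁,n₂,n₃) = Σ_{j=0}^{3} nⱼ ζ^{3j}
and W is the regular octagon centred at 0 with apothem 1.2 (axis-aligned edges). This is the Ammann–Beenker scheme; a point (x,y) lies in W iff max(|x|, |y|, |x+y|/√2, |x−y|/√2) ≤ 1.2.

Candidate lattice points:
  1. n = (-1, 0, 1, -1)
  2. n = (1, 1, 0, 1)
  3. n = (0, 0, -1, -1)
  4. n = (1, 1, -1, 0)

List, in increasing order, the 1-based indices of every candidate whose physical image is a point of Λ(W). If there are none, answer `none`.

3

π⊥(n) = n₀ + n₁ζ³ + n₂ζ⁶ + n₃ζ⁹ where ζ = e^{iπ/4}.
#1 (-1, 0, 1, -1): internal (-1.707107, -1.707107); octagon support 2.414214 vs apothem 1.2 → ∉ W
#2 (1, 1, 0, 1): internal (1.000000, 1.414214); octagon support 1.707107 vs apothem 1.2 → ∉ W
#3 (0, 0, -1, -1): internal (-0.707107, 0.292893); octagon support 0.707107 vs apothem 1.2 → ∈ W
#4 (1, 1, -1, 0): internal (0.292893, 1.707107); octagon support 1.707107 vs apothem 1.2 → ∉ W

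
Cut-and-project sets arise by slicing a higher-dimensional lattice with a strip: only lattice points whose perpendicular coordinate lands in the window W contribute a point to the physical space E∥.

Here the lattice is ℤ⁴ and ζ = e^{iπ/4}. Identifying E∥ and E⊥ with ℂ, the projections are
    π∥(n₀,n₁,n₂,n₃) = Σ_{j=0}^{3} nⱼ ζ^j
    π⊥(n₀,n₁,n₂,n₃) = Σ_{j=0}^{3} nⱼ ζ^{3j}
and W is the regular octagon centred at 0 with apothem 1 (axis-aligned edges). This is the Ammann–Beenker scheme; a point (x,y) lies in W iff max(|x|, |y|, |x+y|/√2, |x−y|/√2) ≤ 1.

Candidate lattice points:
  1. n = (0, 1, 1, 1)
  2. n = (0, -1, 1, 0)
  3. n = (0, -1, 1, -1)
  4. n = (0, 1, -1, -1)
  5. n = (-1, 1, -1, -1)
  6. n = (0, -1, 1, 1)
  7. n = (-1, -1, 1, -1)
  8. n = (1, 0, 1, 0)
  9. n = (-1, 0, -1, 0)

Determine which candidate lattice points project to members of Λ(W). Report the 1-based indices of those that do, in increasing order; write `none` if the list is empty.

1

With ζ = e^{iπ/4} the internal vectors are ζ^0,ζ^3,ζ^6,ζ^9.
candidate 1: n = (0, 1, 1, 1) → π⊥ ≈ (+0.00000, +0.41421); max(|x|,|y|,|x±y|/√2) = 0.41421 ≤ 1 ⇒ ∈ W
candidate 2: n = (0, -1, 1, 0) → π⊥ ≈ (+0.70711, -1.70711); max(|x|,|y|,|x±y|/√2) = 1.70711 > 1 ⇒ ∉ W
candidate 3: n = (0, -1, 1, -1) → π⊥ ≈ (+0.00000, -2.41421); max(|x|,|y|,|x±y|/√2) = 2.41421 > 1 ⇒ ∉ W
candidate 4: n = (0, 1, -1, -1) → π⊥ ≈ (-1.41421, +1.00000); max(|x|,|y|,|x±y|/√2) = 1.70711 > 1 ⇒ ∉ W
candidate 5: n = (-1, 1, -1, -1) → π⊥ ≈ (-2.41421, +1.00000); max(|x|,|y|,|x±y|/√2) = 2.41421 > 1 ⇒ ∉ W
candidate 6: n = (0, -1, 1, 1) → π⊥ ≈ (+1.41421, -1.00000); max(|x|,|y|,|x±y|/√2) = 1.70711 > 1 ⇒ ∉ W
candidate 7: n = (-1, -1, 1, -1) → π⊥ ≈ (-1.00000, -2.41421); max(|x|,|y|,|x±y|/√2) = 2.41421 > 1 ⇒ ∉ W
candidate 8: n = (1, 0, 1, 0) → π⊥ ≈ (+1.00000, -1.00000); max(|x|,|y|,|x±y|/√2) = 1.41421 > 1 ⇒ ∉ W
candidate 9: n = (-1, 0, -1, 0) → π⊥ ≈ (-1.00000, +1.00000); max(|x|,|y|,|x±y|/√2) = 1.41421 > 1 ⇒ ∉ W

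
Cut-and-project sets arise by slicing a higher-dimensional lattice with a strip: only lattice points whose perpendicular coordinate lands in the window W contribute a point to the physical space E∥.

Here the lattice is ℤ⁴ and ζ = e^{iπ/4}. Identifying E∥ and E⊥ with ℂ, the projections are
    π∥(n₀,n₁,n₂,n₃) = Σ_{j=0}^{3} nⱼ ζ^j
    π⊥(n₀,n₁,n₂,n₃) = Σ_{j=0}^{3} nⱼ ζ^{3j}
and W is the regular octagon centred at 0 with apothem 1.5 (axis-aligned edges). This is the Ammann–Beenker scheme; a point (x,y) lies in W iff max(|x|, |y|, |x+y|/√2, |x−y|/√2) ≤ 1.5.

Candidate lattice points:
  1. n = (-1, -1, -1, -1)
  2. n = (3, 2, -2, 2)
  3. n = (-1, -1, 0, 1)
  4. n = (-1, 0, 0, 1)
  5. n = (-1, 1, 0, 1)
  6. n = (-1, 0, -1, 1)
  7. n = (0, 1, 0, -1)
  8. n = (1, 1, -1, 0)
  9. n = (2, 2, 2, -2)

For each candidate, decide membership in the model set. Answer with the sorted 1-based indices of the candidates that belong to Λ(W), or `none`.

1, 3, 4, 7

π⊥(n) = n₀ + n₁ζ³ + n₂ζ⁶ + n₃ζ⁹ where ζ = e^{iπ/4}.
candidate 1: n = (-1, -1, -1, -1) → π⊥ ≈ (-1.00000, -0.41421); max(|x|,|y|,|x±y|/√2) = 1.00000 ≤ 1.5 ⇒ ∈ W
candidate 2: n = (3, 2, -2, 2) → π⊥ ≈ (+3.00000, +4.82843); max(|x|,|y|,|x±y|/√2) = 5.53553 > 1.5 ⇒ ∉ W
candidate 3: n = (-1, -1, 0, 1) → π⊥ ≈ (+0.41421, +0.00000); max(|x|,|y|,|x±y|/√2) = 0.41421 ≤ 1.5 ⇒ ∈ W
candidate 4: n = (-1, 0, 0, 1) → π⊥ ≈ (-0.29289, +0.70711); max(|x|,|y|,|x±y|/√2) = 0.70711 ≤ 1.5 ⇒ ∈ W
candidate 5: n = (-1, 1, 0, 1) → π⊥ ≈ (-1.00000, +1.41421); max(|x|,|y|,|x±y|/√2) = 1.70711 > 1.5 ⇒ ∉ W
candidate 6: n = (-1, 0, -1, 1) → π⊥ ≈ (-0.29289, +1.70711); max(|x|,|y|,|x±y|/√2) = 1.70711 > 1.5 ⇒ ∉ W
candidate 7: n = (0, 1, 0, -1) → π⊥ ≈ (-1.41421, +0.00000); max(|x|,|y|,|x±y|/√2) = 1.41421 ≤ 1.5 ⇒ ∈ W
candidate 8: n = (1, 1, -1, 0) → π⊥ ≈ (+0.29289, +1.70711); max(|x|,|y|,|x±y|/√2) = 1.70711 > 1.5 ⇒ ∉ W
candidate 9: n = (2, 2, 2, -2) → π⊥ ≈ (-0.82843, -2.00000); max(|x|,|y|,|x±y|/√2) = 2.00000 > 1.5 ⇒ ∉ W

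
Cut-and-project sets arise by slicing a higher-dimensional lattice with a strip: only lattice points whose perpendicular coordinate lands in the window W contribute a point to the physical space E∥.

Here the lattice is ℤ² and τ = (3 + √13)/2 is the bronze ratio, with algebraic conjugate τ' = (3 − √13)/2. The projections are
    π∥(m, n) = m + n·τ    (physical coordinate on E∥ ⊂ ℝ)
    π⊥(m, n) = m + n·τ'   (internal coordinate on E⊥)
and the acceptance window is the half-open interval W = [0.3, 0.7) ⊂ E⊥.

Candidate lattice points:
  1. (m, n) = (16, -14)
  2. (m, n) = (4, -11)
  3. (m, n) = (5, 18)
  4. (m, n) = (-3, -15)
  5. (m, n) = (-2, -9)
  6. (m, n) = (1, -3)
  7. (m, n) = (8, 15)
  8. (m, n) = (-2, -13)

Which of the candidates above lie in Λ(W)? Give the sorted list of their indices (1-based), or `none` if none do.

Numerically τ ≈ 3.3028 and τ' = −1/τ ≈ -0.3028.
[1] lift (16,-14): star map gives 20.2389; window check 0.3 ≤ 20.2389 < 0.7 is false → out
[2] lift (4,-11): star map gives 7.3305; window check 0.3 ≤ 7.3305 < 0.7 is false → out
[3] lift (5,18): star map gives -0.4500; window check 0.3 ≤ -0.4500 < 0.7 is false → out
[4] lift (-3,-15): star map gives 1.5416; window check 0.3 ≤ 1.5416 < 0.7 is false → out
[5] lift (-2,-9): star map gives 0.7250; window check 0.3 ≤ 0.7250 < 0.7 is false → out
[6] lift (1,-3): star map gives 1.9083; window check 0.3 ≤ 1.9083 < 0.7 is false → out
[7] lift (8,15): star map gives 3.4584; window check 0.3 ≤ 3.4584 < 0.7 is false → out
[8] lift (-2,-13): star map gives 1.9361; window check 0.3 ≤ 1.9361 < 0.7 is false → out

none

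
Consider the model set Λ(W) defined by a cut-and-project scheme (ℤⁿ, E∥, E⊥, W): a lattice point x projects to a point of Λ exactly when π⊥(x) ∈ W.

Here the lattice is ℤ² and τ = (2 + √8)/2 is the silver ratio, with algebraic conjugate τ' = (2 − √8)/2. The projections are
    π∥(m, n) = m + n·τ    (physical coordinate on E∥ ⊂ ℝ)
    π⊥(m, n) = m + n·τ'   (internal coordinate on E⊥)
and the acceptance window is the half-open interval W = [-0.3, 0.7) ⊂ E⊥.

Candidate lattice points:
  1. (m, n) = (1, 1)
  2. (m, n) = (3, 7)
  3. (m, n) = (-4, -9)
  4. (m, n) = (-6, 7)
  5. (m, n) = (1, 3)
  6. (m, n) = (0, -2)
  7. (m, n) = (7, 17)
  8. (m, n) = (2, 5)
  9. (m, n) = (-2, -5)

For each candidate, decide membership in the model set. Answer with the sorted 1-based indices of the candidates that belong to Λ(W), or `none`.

1, 2, 3, 5, 7, 8, 9

τ' = (2−√8)/2 ≈ -0.41421.
#1 (1,1): internal coord 1 + (1)·τ' = +0.58579; +0.58579 ∈ [-0.3, 0.7) → IN Λ
#2 (3,7): internal coord 3 + (7)·τ' = +0.10051; +0.10051 ∈ [-0.3, 0.7) → IN Λ
#3 (-4,-9): internal coord -4 + (-9)·τ' = -0.27208; -0.27208 ∈ [-0.3, 0.7) → IN Λ
#4 (-6,7): internal coord -6 + (7)·τ' = -8.89949; -8.89949 ∉ [-0.3, 0.7) → out
#5 (1,3): internal coord 1 + (3)·τ' = -0.24264; -0.24264 ∈ [-0.3, 0.7) → IN Λ
#6 (0,-2): internal coord 0 + (-2)·τ' = +0.82843; +0.82843 ∉ [-0.3, 0.7) → out
#7 (7,17): internal coord 7 + (17)·τ' = -0.04163; -0.04163 ∈ [-0.3, 0.7) → IN Λ
#8 (2,5): internal coord 2 + (5)·τ' = -0.07107; -0.07107 ∈ [-0.3, 0.7) → IN Λ
#9 (-2,-5): internal coord -2 + (-5)·τ' = +0.07107; +0.07107 ∈ [-0.3, 0.7) → IN Λ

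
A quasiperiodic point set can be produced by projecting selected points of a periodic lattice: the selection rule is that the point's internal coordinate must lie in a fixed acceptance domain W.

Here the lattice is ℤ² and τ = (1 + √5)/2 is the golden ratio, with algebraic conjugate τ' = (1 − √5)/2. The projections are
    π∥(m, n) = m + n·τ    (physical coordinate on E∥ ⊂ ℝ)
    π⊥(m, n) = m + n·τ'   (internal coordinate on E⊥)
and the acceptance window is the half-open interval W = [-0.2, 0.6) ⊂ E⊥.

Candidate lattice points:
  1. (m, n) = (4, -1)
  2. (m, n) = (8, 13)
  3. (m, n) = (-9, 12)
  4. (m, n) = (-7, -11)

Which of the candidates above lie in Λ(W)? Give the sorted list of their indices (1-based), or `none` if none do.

2

Compute τ' = (1−√5)/2 = -0.6180, so π⊥(m,n) = m -0.6180·n.
#1 (4,-1): internal coord 4 + (-1)·τ' = +4.6180; +4.6180 ∉ [-0.2, 0.6) → out
#2 (8,13): internal coord 8 + (13)·τ' = -0.0344; -0.0344 ∈ [-0.2, 0.6) → IN Λ
#3 (-9,12): internal coord -9 + (12)·τ' = -16.4164; -16.4164 ∉ [-0.2, 0.6) → out
#4 (-7,-11): internal coord -7 + (-11)·τ' = -0.2016; -0.2016 ∉ [-0.2, 0.6) → out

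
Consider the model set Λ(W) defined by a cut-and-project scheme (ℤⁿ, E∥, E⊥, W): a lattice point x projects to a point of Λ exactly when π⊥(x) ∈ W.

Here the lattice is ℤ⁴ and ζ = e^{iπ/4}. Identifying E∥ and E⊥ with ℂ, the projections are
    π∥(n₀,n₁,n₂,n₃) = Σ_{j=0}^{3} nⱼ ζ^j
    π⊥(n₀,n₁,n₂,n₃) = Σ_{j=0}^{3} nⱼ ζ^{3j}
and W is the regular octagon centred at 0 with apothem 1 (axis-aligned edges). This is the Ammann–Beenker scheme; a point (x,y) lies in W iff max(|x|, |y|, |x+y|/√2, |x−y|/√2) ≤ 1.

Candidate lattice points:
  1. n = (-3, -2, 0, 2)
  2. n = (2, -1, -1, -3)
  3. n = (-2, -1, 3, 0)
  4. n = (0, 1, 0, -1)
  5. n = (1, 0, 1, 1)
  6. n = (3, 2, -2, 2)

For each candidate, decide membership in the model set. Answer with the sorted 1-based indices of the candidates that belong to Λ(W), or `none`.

1

π⊥(n) = n₀ + n₁ζ³ + n₂ζ⁶ + n₃ζ⁹ where ζ = e^{iπ/4}.
#1 (-3, -2, 0, 2): internal (-0.1716, 0.0000); octagon support 0.1716 vs apothem 1 → ∈ W
#2 (2, -1, -1, -3): internal (0.5858, -1.8284); octagon support 1.8284 vs apothem 1 → ∉ W
#3 (-2, -1, 3, 0): internal (-1.2929, -3.7071); octagon support 3.7071 vs apothem 1 → ∉ W
#4 (0, 1, 0, -1): internal (-1.4142, 0.0000); octagon support 1.4142 vs apothem 1 → ∉ W
#5 (1, 0, 1, 1): internal (1.7071, -0.2929); octagon support 1.7071 vs apothem 1 → ∉ W
#6 (3, 2, -2, 2): internal (3.0000, 4.8284); octagon support 5.5355 vs apothem 1 → ∉ W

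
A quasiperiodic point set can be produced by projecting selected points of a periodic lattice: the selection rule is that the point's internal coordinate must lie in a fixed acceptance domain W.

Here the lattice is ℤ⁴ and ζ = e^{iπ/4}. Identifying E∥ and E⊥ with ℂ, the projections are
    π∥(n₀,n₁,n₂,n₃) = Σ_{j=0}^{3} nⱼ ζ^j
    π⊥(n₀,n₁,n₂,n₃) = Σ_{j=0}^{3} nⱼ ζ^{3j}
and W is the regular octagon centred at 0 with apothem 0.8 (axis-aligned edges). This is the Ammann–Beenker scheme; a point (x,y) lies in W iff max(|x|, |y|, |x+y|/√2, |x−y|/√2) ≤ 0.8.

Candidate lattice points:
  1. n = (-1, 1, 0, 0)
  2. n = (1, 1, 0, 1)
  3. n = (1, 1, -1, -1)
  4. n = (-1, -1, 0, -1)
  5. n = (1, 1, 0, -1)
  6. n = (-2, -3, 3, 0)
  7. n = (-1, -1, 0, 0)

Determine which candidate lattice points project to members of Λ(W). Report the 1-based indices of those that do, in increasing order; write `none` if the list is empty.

With ζ = e^{iπ/4} the internal vectors are ζ^0,ζ^3,ζ^6,ζ^9.
#1 (-1, 1, 0, 0): internal (-1.70711, 0.70711); octagon support 1.70711 vs apothem 0.8 → ∉ W
#2 (1, 1, 0, 1): internal (1.00000, 1.41421); octagon support 1.70711 vs apothem 0.8 → ∉ W
#3 (1, 1, -1, -1): internal (-0.41421, 1.00000); octagon support 1.00000 vs apothem 0.8 → ∉ W
#4 (-1, -1, 0, -1): internal (-1.00000, -1.41421); octagon support 1.70711 vs apothem 0.8 → ∉ W
#5 (1, 1, 0, -1): internal (-0.41421, 0.00000); octagon support 0.41421 vs apothem 0.8 → ∈ W
#6 (-2, -3, 3, 0): internal (0.12132, -5.12132); octagon support 5.12132 vs apothem 0.8 → ∉ W
#7 (-1, -1, 0, 0): internal (-0.29289, -0.70711); octagon support 0.70711 vs apothem 0.8 → ∈ W

5, 7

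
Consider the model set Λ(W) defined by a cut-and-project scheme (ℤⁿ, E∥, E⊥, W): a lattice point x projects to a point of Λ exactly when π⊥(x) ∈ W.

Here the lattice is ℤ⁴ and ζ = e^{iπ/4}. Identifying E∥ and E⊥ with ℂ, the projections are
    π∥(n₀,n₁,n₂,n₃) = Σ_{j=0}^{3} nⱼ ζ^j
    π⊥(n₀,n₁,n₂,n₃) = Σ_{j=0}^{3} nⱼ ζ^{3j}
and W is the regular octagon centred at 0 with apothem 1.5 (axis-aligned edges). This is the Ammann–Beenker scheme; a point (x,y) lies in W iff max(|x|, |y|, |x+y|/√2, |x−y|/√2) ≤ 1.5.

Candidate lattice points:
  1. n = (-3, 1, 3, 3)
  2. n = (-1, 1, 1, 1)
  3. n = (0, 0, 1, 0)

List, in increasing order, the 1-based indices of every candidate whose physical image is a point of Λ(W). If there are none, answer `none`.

With ζ = e^{iπ/4} the internal vectors are ζ^0,ζ^3,ζ^6,ζ^9.
#1 (-3, 1, 3, 3): internal (-1.585786, -0.171573); octagon support 1.585786 vs apothem 1.5 → ∉ W
#2 (-1, 1, 1, 1): internal (-1.000000, 0.414214); octagon support 1.000000 vs apothem 1.5 → ∈ W
#3 (0, 0, 1, 0): internal (0.000000, -1.000000); octagon support 1.000000 vs apothem 1.5 → ∈ W

2, 3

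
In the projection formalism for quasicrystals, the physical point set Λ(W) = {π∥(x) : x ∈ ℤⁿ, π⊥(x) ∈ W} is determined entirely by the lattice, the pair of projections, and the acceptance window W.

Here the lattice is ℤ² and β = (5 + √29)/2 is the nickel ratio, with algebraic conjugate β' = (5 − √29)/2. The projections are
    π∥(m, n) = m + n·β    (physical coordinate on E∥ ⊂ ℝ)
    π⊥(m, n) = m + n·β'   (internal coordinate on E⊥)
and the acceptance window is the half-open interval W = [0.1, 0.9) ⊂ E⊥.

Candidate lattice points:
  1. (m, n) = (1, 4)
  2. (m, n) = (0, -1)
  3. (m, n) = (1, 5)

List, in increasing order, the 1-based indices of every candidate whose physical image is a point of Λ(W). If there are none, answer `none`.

1, 2

Numerically β ≈ 5.19258 and β' = −1/β ≈ -0.19258.
[1] lift (1,4): star map gives 0.22967; window check 0.1 ≤ 0.22967 < 0.9 is true → IN Λ
[2] lift (0,-1): star map gives 0.19258; window check 0.1 ≤ 0.19258 < 0.9 is true → IN Λ
[3] lift (1,5): star map gives 0.03709; window check 0.1 ≤ 0.03709 < 0.9 is false → out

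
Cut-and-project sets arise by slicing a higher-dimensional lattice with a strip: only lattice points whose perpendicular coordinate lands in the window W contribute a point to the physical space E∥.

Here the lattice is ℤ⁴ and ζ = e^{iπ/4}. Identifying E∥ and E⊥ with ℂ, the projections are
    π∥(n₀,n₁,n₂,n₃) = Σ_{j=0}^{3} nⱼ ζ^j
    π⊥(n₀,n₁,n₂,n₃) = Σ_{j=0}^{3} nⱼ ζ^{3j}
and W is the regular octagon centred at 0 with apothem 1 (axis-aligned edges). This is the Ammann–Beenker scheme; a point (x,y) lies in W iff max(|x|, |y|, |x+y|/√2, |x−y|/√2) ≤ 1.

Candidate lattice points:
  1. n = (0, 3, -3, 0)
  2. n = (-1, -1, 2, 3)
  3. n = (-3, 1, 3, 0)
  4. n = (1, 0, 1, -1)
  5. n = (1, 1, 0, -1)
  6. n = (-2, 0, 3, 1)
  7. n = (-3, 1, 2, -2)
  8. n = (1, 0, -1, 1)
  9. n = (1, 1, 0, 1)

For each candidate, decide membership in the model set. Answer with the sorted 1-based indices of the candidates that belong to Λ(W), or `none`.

With ζ = e^{iπ/4} the internal vectors are ζ^0,ζ^3,ζ^6,ζ^9.
candidate 1: n = (0, 3, -3, 0) → π⊥ ≈ (-2.12132, +5.12132); max(|x|,|y|,|x±y|/√2) = 5.12132 > 1 ⇒ ∉ W
candidate 2: n = (-1, -1, 2, 3) → π⊥ ≈ (+1.82843, -0.58579); max(|x|,|y|,|x±y|/√2) = 1.82843 > 1 ⇒ ∉ W
candidate 3: n = (-3, 1, 3, 0) → π⊥ ≈ (-3.70711, -2.29289); max(|x|,|y|,|x±y|/√2) = 4.24264 > 1 ⇒ ∉ W
candidate 4: n = (1, 0, 1, -1) → π⊥ ≈ (+0.29289, -1.70711); max(|x|,|y|,|x±y|/√2) = 1.70711 > 1 ⇒ ∉ W
candidate 5: n = (1, 1, 0, -1) → π⊥ ≈ (-0.41421, +0.00000); max(|x|,|y|,|x±y|/√2) = 0.41421 ≤ 1 ⇒ ∈ W
candidate 6: n = (-2, 0, 3, 1) → π⊥ ≈ (-1.29289, -2.29289); max(|x|,|y|,|x±y|/√2) = 2.53553 > 1 ⇒ ∉ W
candidate 7: n = (-3, 1, 2, -2) → π⊥ ≈ (-5.12132, -2.70711); max(|x|,|y|,|x±y|/√2) = 5.53553 > 1 ⇒ ∉ W
candidate 8: n = (1, 0, -1, 1) → π⊥ ≈ (+1.70711, +1.70711); max(|x|,|y|,|x±y|/√2) = 2.41421 > 1 ⇒ ∉ W
candidate 9: n = (1, 1, 0, 1) → π⊥ ≈ (+1.00000, +1.41421); max(|x|,|y|,|x±y|/√2) = 1.70711 > 1 ⇒ ∉ W

5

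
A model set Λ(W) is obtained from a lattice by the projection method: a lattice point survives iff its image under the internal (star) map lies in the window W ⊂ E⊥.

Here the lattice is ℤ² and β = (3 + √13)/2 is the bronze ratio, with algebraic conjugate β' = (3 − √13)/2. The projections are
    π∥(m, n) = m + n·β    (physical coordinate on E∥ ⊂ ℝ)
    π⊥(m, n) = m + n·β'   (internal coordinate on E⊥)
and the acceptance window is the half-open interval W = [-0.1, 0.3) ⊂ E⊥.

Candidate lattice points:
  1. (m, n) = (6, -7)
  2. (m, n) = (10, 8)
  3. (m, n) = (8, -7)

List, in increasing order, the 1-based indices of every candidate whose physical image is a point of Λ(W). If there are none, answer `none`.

Compute β' = (3−√13)/2 = -0.302776, so π⊥(m,n) = m -0.302776·n.
#1 (6,-7): internal coord 6 + (-7)·β' = +8.119429; +8.119429 ∉ [-0.1, 0.3) → out
#2 (10,8): internal coord 10 + (8)·β' = +7.577795; +7.577795 ∉ [-0.1, 0.3) → out
#3 (8,-7): internal coord 8 + (-7)·β' = +10.119429; +10.119429 ∉ [-0.1, 0.3) → out

none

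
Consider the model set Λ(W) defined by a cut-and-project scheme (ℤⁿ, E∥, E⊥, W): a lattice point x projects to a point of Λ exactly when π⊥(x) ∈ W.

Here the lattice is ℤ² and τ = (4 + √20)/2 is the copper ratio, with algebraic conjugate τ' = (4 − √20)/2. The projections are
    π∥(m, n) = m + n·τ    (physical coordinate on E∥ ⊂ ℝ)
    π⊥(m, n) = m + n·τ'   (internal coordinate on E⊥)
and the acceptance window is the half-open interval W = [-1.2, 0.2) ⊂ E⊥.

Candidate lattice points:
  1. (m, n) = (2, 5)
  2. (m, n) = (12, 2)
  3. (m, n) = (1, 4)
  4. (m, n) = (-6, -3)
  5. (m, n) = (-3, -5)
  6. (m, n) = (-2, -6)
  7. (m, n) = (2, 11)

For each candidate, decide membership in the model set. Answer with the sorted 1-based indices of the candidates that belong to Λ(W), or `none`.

3, 6, 7

Compute τ' = (4−√20)/2 = -0.236068, so π⊥(m,n) = m -0.236068·n.
candidate 1: (m,n)=(2,5) → π∥ = 2+5·τ ≈ 23.180340, π⊥ = 2+5·τ' ≈ 0.819660 ∉ [-1.2, 0.2) ⇒ out
candidate 2: (m,n)=(12,2) → π∥ = 12+2·τ ≈ 20.472136, π⊥ = 12+2·τ' ≈ 11.527864 ∉ [-1.2, 0.2) ⇒ out
candidate 3: (m,n)=(1,4) → π∥ = 1+4·τ ≈ 17.944272, π⊥ = 1+4·τ' ≈ 0.055728 ∈ [-1.2, 0.2) ⇒ IN Λ
candidate 4: (m,n)=(-6,-3) → π∥ = -6-3·τ ≈ -18.708204, π⊥ = -6-3·τ' ≈ -5.291796 ∉ [-1.2, 0.2) ⇒ out
candidate 5: (m,n)=(-3,-5) → π∥ = -3-5·τ ≈ -24.180340, π⊥ = -3-5·τ' ≈ -1.819660 ∉ [-1.2, 0.2) ⇒ out
candidate 6: (m,n)=(-2,-6) → π∥ = -2-6·τ ≈ -27.416408, π⊥ = -2-6·τ' ≈ -0.583592 ∈ [-1.2, 0.2) ⇒ IN Λ
candidate 7: (m,n)=(2,11) → π∥ = 2+11·τ ≈ 48.596748, π⊥ = 2+11·τ' ≈ -0.596748 ∈ [-1.2, 0.2) ⇒ IN Λ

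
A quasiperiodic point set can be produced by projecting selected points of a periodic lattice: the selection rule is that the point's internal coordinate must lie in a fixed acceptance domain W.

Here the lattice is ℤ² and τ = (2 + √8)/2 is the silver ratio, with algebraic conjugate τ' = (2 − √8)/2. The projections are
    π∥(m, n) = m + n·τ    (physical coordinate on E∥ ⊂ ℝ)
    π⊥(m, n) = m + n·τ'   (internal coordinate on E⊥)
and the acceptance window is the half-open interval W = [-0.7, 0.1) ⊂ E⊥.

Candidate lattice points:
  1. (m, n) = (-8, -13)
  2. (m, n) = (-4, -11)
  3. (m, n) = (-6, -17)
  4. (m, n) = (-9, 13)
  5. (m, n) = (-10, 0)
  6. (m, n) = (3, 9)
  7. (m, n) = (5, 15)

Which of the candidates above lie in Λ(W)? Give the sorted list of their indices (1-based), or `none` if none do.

Compute τ' = (2−√8)/2 = -0.4142, so π⊥(m,n) = m -0.4142·n.
#1 (-8,-13): internal coord -8 + (-13)·τ' = -2.6152; -2.6152 ∉ [-0.7, 0.1) → out
#2 (-4,-11): internal coord -4 + (-11)·τ' = +0.5563; +0.5563 ∉ [-0.7, 0.1) → out
#3 (-6,-17): internal coord -6 + (-17)·τ' = +1.0416; +1.0416 ∉ [-0.7, 0.1) → out
#4 (-9,13): internal coord -9 + (13)·τ' = -14.3848; -14.3848 ∉ [-0.7, 0.1) → out
#5 (-10,0): internal coord -10 + (0)·τ' = -10.0000; -10.0000 ∉ [-0.7, 0.1) → out
#6 (3,9): internal coord 3 + (9)·τ' = -0.7279; -0.7279 ∉ [-0.7, 0.1) → out
#7 (5,15): internal coord 5 + (15)·τ' = -1.2132; -1.2132 ∉ [-0.7, 0.1) → out

none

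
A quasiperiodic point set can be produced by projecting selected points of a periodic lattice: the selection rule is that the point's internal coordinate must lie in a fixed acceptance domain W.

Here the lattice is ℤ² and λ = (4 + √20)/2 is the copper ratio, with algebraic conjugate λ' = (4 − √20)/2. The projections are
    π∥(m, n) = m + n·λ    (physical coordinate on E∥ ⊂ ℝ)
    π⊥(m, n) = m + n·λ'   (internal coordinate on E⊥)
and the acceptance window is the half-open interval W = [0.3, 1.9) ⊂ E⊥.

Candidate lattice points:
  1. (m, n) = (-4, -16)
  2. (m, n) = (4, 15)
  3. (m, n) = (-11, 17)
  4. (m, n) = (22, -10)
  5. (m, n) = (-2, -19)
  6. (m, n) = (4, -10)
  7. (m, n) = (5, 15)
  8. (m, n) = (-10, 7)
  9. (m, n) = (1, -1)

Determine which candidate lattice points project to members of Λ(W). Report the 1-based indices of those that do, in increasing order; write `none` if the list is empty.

2, 7, 9

λ' = (4−√20)/2 ≈ -0.236068.
#1 (-4,-16): internal coord -4 + (-16)·λ' = -0.222912; -0.222912 ∉ [0.3, 1.9) → out
#2 (4,15): internal coord 4 + (15)·λ' = +0.458980; +0.458980 ∈ [0.3, 1.9) → IN Λ
#3 (-11,17): internal coord -11 + (17)·λ' = -15.013156; -15.013156 ∉ [0.3, 1.9) → out
#4 (22,-10): internal coord 22 + (-10)·λ' = +24.360680; +24.360680 ∉ [0.3, 1.9) → out
#5 (-2,-19): internal coord -2 + (-19)·λ' = +2.485292; +2.485292 ∉ [0.3, 1.9) → out
#6 (4,-10): internal coord 4 + (-10)·λ' = +6.360680; +6.360680 ∉ [0.3, 1.9) → out
#7 (5,15): internal coord 5 + (15)·λ' = +1.458980; +1.458980 ∈ [0.3, 1.9) → IN Λ
#8 (-10,7): internal coord -10 + (7)·λ' = -11.652476; -11.652476 ∉ [0.3, 1.9) → out
#9 (1,-1): internal coord 1 + (-1)·λ' = +1.236068; +1.236068 ∈ [0.3, 1.9) → IN Λ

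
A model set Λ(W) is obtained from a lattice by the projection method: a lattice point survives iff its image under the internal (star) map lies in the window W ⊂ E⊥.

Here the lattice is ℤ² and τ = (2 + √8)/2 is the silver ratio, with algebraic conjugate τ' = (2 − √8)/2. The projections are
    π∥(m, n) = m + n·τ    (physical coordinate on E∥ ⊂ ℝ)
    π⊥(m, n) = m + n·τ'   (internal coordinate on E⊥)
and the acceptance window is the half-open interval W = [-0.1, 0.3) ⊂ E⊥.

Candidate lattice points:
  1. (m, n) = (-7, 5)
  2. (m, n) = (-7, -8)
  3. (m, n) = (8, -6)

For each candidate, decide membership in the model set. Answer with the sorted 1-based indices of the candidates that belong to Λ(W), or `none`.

none

τ' = (2−√8)/2 ≈ -0.4142.
#1 (-7,5): internal coord -7 + (5)·τ' = -9.0711; -9.0711 ∉ [-0.1, 0.3) → out
#2 (-7,-8): internal coord -7 + (-8)·τ' = -3.6863; -3.6863 ∉ [-0.1, 0.3) → out
#3 (8,-6): internal coord 8 + (-6)·τ' = +10.4853; +10.4853 ∉ [-0.1, 0.3) → out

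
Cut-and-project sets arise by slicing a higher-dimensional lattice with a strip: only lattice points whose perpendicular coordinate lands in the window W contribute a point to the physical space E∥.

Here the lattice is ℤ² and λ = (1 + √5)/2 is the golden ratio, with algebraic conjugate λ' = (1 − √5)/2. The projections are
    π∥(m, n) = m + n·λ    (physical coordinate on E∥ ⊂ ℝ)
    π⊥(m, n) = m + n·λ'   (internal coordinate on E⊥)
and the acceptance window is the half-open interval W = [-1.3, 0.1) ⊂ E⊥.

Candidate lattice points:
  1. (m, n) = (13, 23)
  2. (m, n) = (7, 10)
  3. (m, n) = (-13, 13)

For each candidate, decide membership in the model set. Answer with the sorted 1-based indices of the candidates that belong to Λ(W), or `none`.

Numerically λ ≈ 1.61803 and λ' = −1/λ ≈ -0.61803.
candidate 1: (m,n)=(13,23) → π∥ = 13+23·λ ≈ 50.21478, π⊥ = 13+23·λ' ≈ -1.21478 ∈ [-1.3, 0.1) ⇒ IN Λ
candidate 2: (m,n)=(7,10) → π∥ = 7+10·λ ≈ 23.18034, π⊥ = 7+10·λ' ≈ 0.81966 ∉ [-1.3, 0.1) ⇒ out
candidate 3: (m,n)=(-13,13) → π∥ = -13+13·λ ≈ 8.03444, π⊥ = -13+13·λ' ≈ -21.03444 ∉ [-1.3, 0.1) ⇒ out

1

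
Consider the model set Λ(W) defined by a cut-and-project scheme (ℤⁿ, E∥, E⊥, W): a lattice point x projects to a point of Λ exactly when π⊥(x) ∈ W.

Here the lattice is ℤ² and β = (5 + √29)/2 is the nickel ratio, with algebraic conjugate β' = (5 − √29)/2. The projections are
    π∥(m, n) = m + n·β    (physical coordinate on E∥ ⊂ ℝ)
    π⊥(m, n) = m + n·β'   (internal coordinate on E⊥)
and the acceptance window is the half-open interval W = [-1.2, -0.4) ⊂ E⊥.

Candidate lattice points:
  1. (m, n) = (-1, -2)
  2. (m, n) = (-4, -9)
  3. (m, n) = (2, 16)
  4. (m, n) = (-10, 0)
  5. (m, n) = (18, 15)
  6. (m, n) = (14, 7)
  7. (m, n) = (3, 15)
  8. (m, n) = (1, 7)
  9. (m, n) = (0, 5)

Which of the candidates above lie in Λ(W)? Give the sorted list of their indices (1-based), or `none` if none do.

1, 3, 9

Numerically β ≈ 5.19258 and β' = −1/β ≈ -0.19258.
candidate 1: (m,n)=(-1,-2) → π∥ = -1-2·β ≈ -11.38516, π⊥ = -1-2·β' ≈ -0.61484 ∈ [-1.2, -0.4) ⇒ IN Λ
candidate 2: (m,n)=(-4,-9) → π∥ = -4-9·β ≈ -50.73324, π⊥ = -4-9·β' ≈ -2.26676 ∉ [-1.2, -0.4) ⇒ out
candidate 3: (m,n)=(2,16) → π∥ = 2+16·β ≈ 85.08132, π⊥ = 2+16·β' ≈ -1.08132 ∈ [-1.2, -0.4) ⇒ IN Λ
candidate 4: (m,n)=(-10,0) → π∥ = -10+0·β ≈ -10.00000, π⊥ = -10+0·β' ≈ -10.00000 ∉ [-1.2, -0.4) ⇒ out
candidate 5: (m,n)=(18,15) → π∥ = 18+15·β ≈ 95.88874, π⊥ = 18+15·β' ≈ 15.11126 ∉ [-1.2, -0.4) ⇒ out
candidate 6: (m,n)=(14,7) → π∥ = 14+7·β ≈ 50.34808, π⊥ = 14+7·β' ≈ 12.65192 ∉ [-1.2, -0.4) ⇒ out
candidate 7: (m,n)=(3,15) → π∥ = 3+15·β ≈ 80.88874, π⊥ = 3+15·β' ≈ 0.11126 ∉ [-1.2, -0.4) ⇒ out
candidate 8: (m,n)=(1,7) → π∥ = 1+7·β ≈ 37.34808, π⊥ = 1+7·β' ≈ -0.34808 ∉ [-1.2, -0.4) ⇒ out
candidate 9: (m,n)=(0,5) → π∥ = 0+5·β ≈ 25.96291, π⊥ = 0+5·β' ≈ -0.96291 ∈ [-1.2, -0.4) ⇒ IN Λ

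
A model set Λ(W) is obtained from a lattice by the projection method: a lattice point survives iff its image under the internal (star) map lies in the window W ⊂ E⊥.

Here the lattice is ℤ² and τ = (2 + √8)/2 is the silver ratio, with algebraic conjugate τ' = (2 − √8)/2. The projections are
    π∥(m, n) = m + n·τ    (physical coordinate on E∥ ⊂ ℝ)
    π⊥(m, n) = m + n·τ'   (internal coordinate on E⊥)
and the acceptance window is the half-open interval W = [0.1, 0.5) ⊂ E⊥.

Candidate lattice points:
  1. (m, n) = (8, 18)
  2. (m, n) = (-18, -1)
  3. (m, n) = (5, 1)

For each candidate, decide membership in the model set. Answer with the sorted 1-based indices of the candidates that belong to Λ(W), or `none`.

none

τ' = (2−√8)/2 ≈ -0.414214.
#1 (8,18): internal coord 8 + (18)·τ' = +0.544156; +0.544156 ∉ [0.1, 0.5) → out
#2 (-18,-1): internal coord -18 + (-1)·τ' = -17.585786; -17.585786 ∉ [0.1, 0.5) → out
#3 (5,1): internal coord 5 + (1)·τ' = +4.585786; +4.585786 ∉ [0.1, 0.5) → out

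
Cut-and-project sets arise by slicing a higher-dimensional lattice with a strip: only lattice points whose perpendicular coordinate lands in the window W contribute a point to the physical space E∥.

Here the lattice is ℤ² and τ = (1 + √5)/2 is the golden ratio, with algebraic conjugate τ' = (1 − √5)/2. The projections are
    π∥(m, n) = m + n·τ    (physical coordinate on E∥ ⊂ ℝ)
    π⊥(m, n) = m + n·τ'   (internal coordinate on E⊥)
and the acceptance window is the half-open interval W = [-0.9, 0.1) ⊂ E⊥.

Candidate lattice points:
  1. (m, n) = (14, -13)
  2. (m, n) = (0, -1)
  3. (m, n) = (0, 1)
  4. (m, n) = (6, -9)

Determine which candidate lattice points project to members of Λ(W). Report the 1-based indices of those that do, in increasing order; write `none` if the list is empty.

Numerically τ ≈ 1.618034 and τ' = −1/τ ≈ -0.618034.
[1] lift (14,-13): star map gives 22.034442; window check -0.9 ≤ 22.034442 < 0.1 is false → out
[2] lift (0,-1): star map gives 0.618034; window check -0.9 ≤ 0.618034 < 0.1 is false → out
[3] lift (0,1): star map gives -0.618034; window check -0.9 ≤ -0.618034 < 0.1 is true → IN Λ
[4] lift (6,-9): star map gives 11.562306; window check -0.9 ≤ 11.562306 < 0.1 is false → out

3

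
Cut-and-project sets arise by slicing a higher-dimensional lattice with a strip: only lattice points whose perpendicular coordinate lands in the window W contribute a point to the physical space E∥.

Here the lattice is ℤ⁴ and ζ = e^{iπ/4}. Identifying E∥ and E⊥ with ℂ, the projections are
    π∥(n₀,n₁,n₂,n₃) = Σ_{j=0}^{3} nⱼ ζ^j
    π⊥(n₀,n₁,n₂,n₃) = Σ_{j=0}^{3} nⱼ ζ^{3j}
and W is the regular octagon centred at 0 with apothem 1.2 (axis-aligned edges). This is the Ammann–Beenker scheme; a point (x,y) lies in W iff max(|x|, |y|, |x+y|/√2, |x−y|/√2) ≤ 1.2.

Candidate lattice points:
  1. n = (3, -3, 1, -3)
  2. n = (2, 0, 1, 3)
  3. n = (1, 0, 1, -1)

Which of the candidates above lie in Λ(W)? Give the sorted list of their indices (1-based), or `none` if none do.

Internal map: ζ^{3j} for j=0..3 gives (1,0), (−√2/2,√2/2), (0,−1), (√2/2,√2/2).
candidate 1: n = (3, -3, 1, -3) → π⊥ ≈ (+3.00000, -5.24264); max(|x|,|y|,|x±y|/√2) = 5.82843 > 1.2 ⇒ ∉ W
candidate 2: n = (2, 0, 1, 3) → π⊥ ≈ (+4.12132, +1.12132); max(|x|,|y|,|x±y|/√2) = 4.12132 > 1.2 ⇒ ∉ W
candidate 3: n = (1, 0, 1, -1) → π⊥ ≈ (+0.29289, -1.70711); max(|x|,|y|,|x±y|/√2) = 1.70711 > 1.2 ⇒ ∉ W

none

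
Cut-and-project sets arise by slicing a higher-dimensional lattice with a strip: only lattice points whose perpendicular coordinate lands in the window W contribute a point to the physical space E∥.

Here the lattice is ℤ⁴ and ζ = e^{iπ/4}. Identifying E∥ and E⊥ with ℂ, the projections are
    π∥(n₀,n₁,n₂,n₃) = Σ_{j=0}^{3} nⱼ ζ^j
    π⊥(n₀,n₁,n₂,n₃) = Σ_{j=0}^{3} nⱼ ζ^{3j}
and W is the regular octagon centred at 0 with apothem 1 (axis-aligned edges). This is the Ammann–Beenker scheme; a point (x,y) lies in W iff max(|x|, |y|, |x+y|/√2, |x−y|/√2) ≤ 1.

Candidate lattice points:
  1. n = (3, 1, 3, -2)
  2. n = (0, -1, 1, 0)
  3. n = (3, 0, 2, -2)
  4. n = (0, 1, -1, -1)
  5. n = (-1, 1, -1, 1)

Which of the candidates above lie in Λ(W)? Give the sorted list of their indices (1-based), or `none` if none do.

π⊥(n) = n₀ + n₁ζ³ + n₂ζ⁶ + n₃ζ⁹ where ζ = e^{iπ/4}.
#1 (3, 1, 3, -2): internal (0.878680, -3.707107); octagon support 3.707107 vs apothem 1 → ∉ W
#2 (0, -1, 1, 0): internal (0.707107, -1.707107); octagon support 1.707107 vs apothem 1 → ∉ W
#3 (3, 0, 2, -2): internal (1.585786, -3.414214); octagon support 3.535534 vs apothem 1 → ∉ W
#4 (0, 1, -1, -1): internal (-1.414214, 1.000000); octagon support 1.707107 vs apothem 1 → ∉ W
#5 (-1, 1, -1, 1): internal (-1.000000, 2.414214); octagon support 2.414214 vs apothem 1 → ∉ W

none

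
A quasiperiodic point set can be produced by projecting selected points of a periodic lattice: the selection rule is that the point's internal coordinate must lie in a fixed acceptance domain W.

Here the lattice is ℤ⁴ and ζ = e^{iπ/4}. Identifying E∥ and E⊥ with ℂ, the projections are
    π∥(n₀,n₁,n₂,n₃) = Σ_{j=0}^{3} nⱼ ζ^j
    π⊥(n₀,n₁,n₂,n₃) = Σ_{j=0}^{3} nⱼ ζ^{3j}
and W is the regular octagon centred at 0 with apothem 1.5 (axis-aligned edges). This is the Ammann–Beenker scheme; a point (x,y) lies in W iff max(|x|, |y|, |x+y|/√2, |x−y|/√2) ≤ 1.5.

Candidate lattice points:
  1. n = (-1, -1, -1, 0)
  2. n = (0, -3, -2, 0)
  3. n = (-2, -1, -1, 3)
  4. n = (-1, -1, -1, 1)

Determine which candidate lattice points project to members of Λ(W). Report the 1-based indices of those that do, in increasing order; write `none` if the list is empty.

1, 4

Internal map: ζ^{3j} for j=0..3 gives (1,0), (−√2/2,√2/2), (0,−1), (√2/2,√2/2).
candidate 1: n = (-1, -1, -1, 0) → π⊥ ≈ (-0.29289, +0.29289); max(|x|,|y|,|x±y|/√2) = 0.41421 ≤ 1.5 ⇒ ∈ W
candidate 2: n = (0, -3, -2, 0) → π⊥ ≈ (+2.12132, -0.12132); max(|x|,|y|,|x±y|/√2) = 2.12132 > 1.5 ⇒ ∉ W
candidate 3: n = (-2, -1, -1, 3) → π⊥ ≈ (+0.82843, +2.41421); max(|x|,|y|,|x±y|/√2) = 2.41421 > 1.5 ⇒ ∉ W
candidate 4: n = (-1, -1, -1, 1) → π⊥ ≈ (+0.41421, +1.00000); max(|x|,|y|,|x±y|/√2) = 1.00000 ≤ 1.5 ⇒ ∈ W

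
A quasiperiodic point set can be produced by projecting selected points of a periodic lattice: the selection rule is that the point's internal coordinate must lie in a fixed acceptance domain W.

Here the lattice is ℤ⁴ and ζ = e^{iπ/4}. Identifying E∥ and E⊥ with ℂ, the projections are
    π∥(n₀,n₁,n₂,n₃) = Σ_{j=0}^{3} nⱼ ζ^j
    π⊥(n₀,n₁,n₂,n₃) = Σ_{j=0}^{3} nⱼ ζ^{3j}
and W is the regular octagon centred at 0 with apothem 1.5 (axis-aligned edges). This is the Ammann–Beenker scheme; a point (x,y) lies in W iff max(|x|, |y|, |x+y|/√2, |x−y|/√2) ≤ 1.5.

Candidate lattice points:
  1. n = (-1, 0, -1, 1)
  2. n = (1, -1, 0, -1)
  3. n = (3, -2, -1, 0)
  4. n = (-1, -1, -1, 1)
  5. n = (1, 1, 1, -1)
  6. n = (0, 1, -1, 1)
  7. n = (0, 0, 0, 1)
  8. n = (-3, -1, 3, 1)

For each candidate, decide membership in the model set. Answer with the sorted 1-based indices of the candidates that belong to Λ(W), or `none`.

Internal map: ζ^{3j} for j=0..3 gives (1,0), (−√2/2,√2/2), (0,−1), (√2/2,√2/2).
#1 (-1, 0, -1, 1): internal (-0.29289, 1.70711); octagon support 1.70711 vs apothem 1.5 → ∉ W
#2 (1, -1, 0, -1): internal (1.00000, -1.41421); octagon support 1.70711 vs apothem 1.5 → ∉ W
#3 (3, -2, -1, 0): internal (4.41421, -0.41421); octagon support 4.41421 vs apothem 1.5 → ∉ W
#4 (-1, -1, -1, 1): internal (0.41421, 1.00000); octagon support 1.00000 vs apothem 1.5 → ∈ W
#5 (1, 1, 1, -1): internal (-0.41421, -1.00000); octagon support 1.00000 vs apothem 1.5 → ∈ W
#6 (0, 1, -1, 1): internal (0.00000, 2.41421); octagon support 2.41421 vs apothem 1.5 → ∉ W
#7 (0, 0, 0, 1): internal (0.70711, 0.70711); octagon support 1.00000 vs apothem 1.5 → ∈ W
#8 (-3, -1, 3, 1): internal (-1.58579, -3.00000); octagon support 3.24264 vs apothem 1.5 → ∉ W

4, 5, 7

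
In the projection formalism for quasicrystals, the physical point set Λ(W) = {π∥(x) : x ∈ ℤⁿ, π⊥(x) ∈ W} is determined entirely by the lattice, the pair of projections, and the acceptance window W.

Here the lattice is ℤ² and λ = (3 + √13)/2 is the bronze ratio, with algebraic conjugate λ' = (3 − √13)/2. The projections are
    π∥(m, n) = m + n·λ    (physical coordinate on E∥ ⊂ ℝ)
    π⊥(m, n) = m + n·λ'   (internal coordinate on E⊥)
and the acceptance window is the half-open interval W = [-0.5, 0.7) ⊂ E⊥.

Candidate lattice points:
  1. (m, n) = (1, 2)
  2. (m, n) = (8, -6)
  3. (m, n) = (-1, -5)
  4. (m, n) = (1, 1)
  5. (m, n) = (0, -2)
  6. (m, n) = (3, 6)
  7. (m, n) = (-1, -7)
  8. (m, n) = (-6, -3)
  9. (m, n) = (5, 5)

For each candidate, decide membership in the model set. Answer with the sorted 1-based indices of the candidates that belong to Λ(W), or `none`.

1, 3, 4, 5

λ' = (3−√13)/2 ≈ -0.30278.
candidate 1: (m,n)=(1,2) → π∥ = 1+2·λ ≈ 7.60555, π⊥ = 1+2·λ' ≈ 0.39445 ∈ [-0.5, 0.7) ⇒ IN Λ
candidate 2: (m,n)=(8,-6) → π∥ = 8-6·λ ≈ -11.81665, π⊥ = 8-6·λ' ≈ 9.81665 ∉ [-0.5, 0.7) ⇒ out
candidate 3: (m,n)=(-1,-5) → π∥ = -1-5·λ ≈ -17.51388, π⊥ = -1-5·λ' ≈ 0.51388 ∈ [-0.5, 0.7) ⇒ IN Λ
candidate 4: (m,n)=(1,1) → π∥ = 1+1·λ ≈ 4.30278, π⊥ = 1+1·λ' ≈ 0.69722 ∈ [-0.5, 0.7) ⇒ IN Λ
candidate 5: (m,n)=(0,-2) → π∥ = 0-2·λ ≈ -6.60555, π⊥ = 0-2·λ' ≈ 0.60555 ∈ [-0.5, 0.7) ⇒ IN Λ
candidate 6: (m,n)=(3,6) → π∥ = 3+6·λ ≈ 22.81665, π⊥ = 3+6·λ' ≈ 1.18335 ∉ [-0.5, 0.7) ⇒ out
candidate 7: (m,n)=(-1,-7) → π∥ = -1-7·λ ≈ -24.11943, π⊥ = -1-7·λ' ≈ 1.11943 ∉ [-0.5, 0.7) ⇒ out
candidate 8: (m,n)=(-6,-3) → π∥ = -6-3·λ ≈ -15.90833, π⊥ = -6-3·λ' ≈ -5.09167 ∉ [-0.5, 0.7) ⇒ out
candidate 9: (m,n)=(5,5) → π∥ = 5+5·λ ≈ 21.51388, π⊥ = 5+5·λ' ≈ 3.48612 ∉ [-0.5, 0.7) ⇒ out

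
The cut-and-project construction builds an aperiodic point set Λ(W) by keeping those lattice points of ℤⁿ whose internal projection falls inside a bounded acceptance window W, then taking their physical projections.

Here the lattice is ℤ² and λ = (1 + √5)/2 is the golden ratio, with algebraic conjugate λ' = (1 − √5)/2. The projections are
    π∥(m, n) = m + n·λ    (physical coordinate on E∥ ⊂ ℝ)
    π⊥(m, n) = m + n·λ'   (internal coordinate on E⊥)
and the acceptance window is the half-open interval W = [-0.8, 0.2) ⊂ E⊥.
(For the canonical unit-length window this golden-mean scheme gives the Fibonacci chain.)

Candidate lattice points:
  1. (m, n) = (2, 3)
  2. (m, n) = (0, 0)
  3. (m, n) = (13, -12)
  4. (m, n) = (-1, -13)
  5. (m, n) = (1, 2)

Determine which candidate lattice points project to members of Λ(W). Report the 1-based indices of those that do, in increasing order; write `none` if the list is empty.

1, 2, 5

λ' = (1−√5)/2 ≈ -0.618034.
candidate 1: (m,n)=(2,3) → π∥ = 2+3·λ ≈ 6.854102, π⊥ = 2+3·λ' ≈ 0.145898 ∈ [-0.8, 0.2) ⇒ IN Λ
candidate 2: (m,n)=(0,0) → π∥ = 0+0·λ ≈ 0.000000, π⊥ = 0+0·λ' ≈ 0.000000 ∈ [-0.8, 0.2) ⇒ IN Λ
candidate 3: (m,n)=(13,-12) → π∥ = 13-12·λ ≈ -6.416408, π⊥ = 13-12·λ' ≈ 20.416408 ∉ [-0.8, 0.2) ⇒ out
candidate 4: (m,n)=(-1,-13) → π∥ = -1-13·λ ≈ -22.034442, π⊥ = -1-13·λ' ≈ 7.034442 ∉ [-0.8, 0.2) ⇒ out
candidate 5: (m,n)=(1,2) → π∥ = 1+2·λ ≈ 4.236068, π⊥ = 1+2·λ' ≈ -0.236068 ∈ [-0.8, 0.2) ⇒ IN Λ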